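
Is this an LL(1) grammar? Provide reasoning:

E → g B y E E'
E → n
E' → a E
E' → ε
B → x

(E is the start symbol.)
A grammar is LL(1) if for each non-terminal N with multiple productions, the predict sets of those productions are pairwise disjoint, where PREDICT(N → α) = (FIRST(α) \ {ε}) ∪ (FOLLOW(N) if α ⇒* ε).

Relevant sets:
  FOLLOW(E') = { $, 'a' }

For E:
  PREDICT(E → g B y E E') = { 'g' }
  PREDICT(E → n) = { 'n' }
For E':
  PREDICT(E' → a E) = { 'a' }
  PREDICT(E' → ε) = { $, 'a' }
B has a single production, so nothing to check there.

Conflict found: Predict set conflict for E': { 'a' }
The grammar is NOT LL(1).

Answer: No. Predict set conflict for E': { 'a' }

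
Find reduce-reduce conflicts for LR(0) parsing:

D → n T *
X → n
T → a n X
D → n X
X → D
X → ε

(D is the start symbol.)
Yes — I7: [X → .] vs [X → n .]

A reduce-reduce conflict occurs when an LR(0) state has two complete items [A → α .] and [B → β .] — both call for a reduction, and with no lookahead the parser cannot choose between them.

Augment with D' → D and build the canonical LR(0) collection (I0 = CLOSURE({[D' → . D]}), then GOTO on every symbol after a dot until no new states appear). It has 11 states:
  I0: { [D → . n T *], [D → . n X], [D' → . D] }  — shift
  I1: { [D' → D .] }  — accept
  I2: { [D → . n T *], [D → . n X], [D → n . T *], [D → n . X], [T → . a n X], [X → . D], [X → . n], [X → .] }  — shift, reduce
  I3: { [X → D .] }  — reduce
  I4: { [D → n T . *] }  — shift
  I5: { [D → n X .] }  — reduce
  I6: { [T → a . n X] }  — shift
  I7: { [D → . n T *], [D → . n X], [D → n . T *], [D → n . X], [T → . a n X], [X → . D], [X → . n], [X → .], [X → n .] }  — shift, 2 reduces
  I8: { [D → . n T *], [D → . n X], [T → a n . X], [X → . D], [X → . n], [X → .] }  — shift, reduce
  I9: { [T → a n X .] }  — reduce
  I10: { [D → n T * .] }  — reduce

I7 contains complete items [X → .], [X → n .] — reduce-reduce conflict.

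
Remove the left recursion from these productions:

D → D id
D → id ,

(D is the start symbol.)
D → id , D'
D' → id D'
D' → ε

D is directly left-recursive. The standard transformation for
  A → A α₁ | ... | A α_m | β₁ | ... | β_n
is
  A  → β₁ A' | ... | β_n A'
  A' → α₁ A' | ... | α_m A' | ε

D → id , becomes D → id , D'
D → D id becomes D' → id D'
Add D' → ε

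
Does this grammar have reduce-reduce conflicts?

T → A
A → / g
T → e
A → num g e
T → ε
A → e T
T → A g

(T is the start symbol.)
Yes — I4: [T → .] vs [T → e .]

A reduce-reduce conflict occurs when an LR(0) state has two complete items [A → α .] and [B → β .] — both call for a reduction, and with no lookahead the parser cannot choose between them.

Augment with T' → T and build the canonical LR(0) collection (I0 = CLOSURE({[T' → . T]}), then GOTO on every symbol after a dot until no new states appear). It has 11 states:
  I0: { [A → . / g], [A → . e T], [A → . num g e], [T → . A g], [T → . A], [T → . e], [T → .], [T' → . T] }  — shift, reduce
  I1: { [A → / . g] }  — shift
  I2: { [T → A . g], [T → A .] }  — shift, reduce
  I3: { [T' → T .] }  — accept
  I4: { [A → . / g], [A → . e T], [A → . num g e], [A → e . T], [T → . A g], [T → . A], [T → . e], [T → .], [T → e .] }  — shift, 2 reduces
  I5: { [A → num . g e] }  — shift
  I6: { [A → num g . e] }  — shift
  I7: { [A → num g e .] }  — reduce
  I8: { [A → e T .] }  — reduce
  I9: { [T → A g .] }  — reduce
  I10: { [A → / g .] }  — reduce

I4 contains complete items [T → .], [T → e .] — reduce-reduce conflict.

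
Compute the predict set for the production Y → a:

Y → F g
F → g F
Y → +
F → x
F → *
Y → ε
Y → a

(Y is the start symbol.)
{ 'a' }

PREDICT(Y → a) = (FIRST(RHS) \ {ε}) ∪ (FOLLOW(Y) if ε ∈ FIRST(RHS), i.e. RHS ⇒* ε)
FIRST(a) = { 'a' }
ε ∉ FIRST(a), so FOLLOW(Y) is not added.
PREDICT(Y → a) = { 'a' }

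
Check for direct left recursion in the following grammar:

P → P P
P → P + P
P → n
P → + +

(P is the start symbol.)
Direct left recursion occurs when N → N α for some non-terminal N (the right-hand side begins with the left-hand side itself).

P → P P: LEFT RECURSIVE (starts with P)
P → P + P: LEFT RECURSIVE (starts with P)
P → n: starts with n
P → + +: starts with '+'

The grammar has direct left recursion on: P.

Answer: Yes, P is left-recursive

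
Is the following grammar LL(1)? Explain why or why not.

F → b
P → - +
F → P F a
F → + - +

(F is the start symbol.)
A grammar is LL(1) if for each non-terminal N with multiple productions, the predict sets of those productions are pairwise disjoint, where PREDICT(N → α) = (FIRST(α) \ {ε}) ∪ (FOLLOW(N) if α ⇒* ε).

Relevant sets:
  FIRST(P) = { '-' }

For F:
  PREDICT(F → b) = { 'b' }
  PREDICT(F → P F a) = { '-' }
  PREDICT(F → '+' '-' '+') = { '+' }
P has a single production, so nothing to check there.

All predict sets are disjoint. The grammar IS LL(1).

Answer: Yes, the grammar is LL(1).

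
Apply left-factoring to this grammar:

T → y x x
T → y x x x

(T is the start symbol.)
T → y x x T'
T' → ε
T' → x

Left-factoring transforms A → αβ₁ | αβ₂ into A → αA' and A' → β₁ | β₂
(α is the longest common prefix among the alternatives). Repeat until
no nonterminal has two alternatives with a common prefix.

Round 1: T has alternatives sharing prefix 'y x x'. Introduce T': T → y x x T'
  Add: T' → ε
  Add: T' → x

No remaining common prefixes — done.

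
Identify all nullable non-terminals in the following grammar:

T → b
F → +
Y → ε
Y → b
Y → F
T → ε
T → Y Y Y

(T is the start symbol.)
{ 'T', 'Y' }

A non-terminal is nullable if it can derive ε (the empty string): either it has an ε-production, or it has a production whose right-hand side consists entirely of nullable non-terminals.

ε-productions: Y → ε, T → ε
So Y, T are immediately nullable.
No further non-terminal can be added: every production for the remaining non-terminals contains a terminal or a non-nullable non-terminal.
Nullable = { 'T', 'Y' }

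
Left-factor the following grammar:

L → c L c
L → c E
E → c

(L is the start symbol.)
L → c L'
L' → L c
L' → E
E → c

Left-factoring transforms A → αβ₁ | αβ₂ into A → αA' and A' → β₁ | β₂
(α is the longest common prefix among the alternatives). Repeat until
no nonterminal has two alternatives with a common prefix.

Round 1: L has alternatives sharing prefix 'c'. Introduce L': L → c L'
  Add: L' → L c
  Add: L' → E

No remaining common prefixes — done.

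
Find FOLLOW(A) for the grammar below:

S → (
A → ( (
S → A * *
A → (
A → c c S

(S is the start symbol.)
{ '*' }

To compute FOLLOW(A), find every occurrence of A on a right-hand side N → α A β: add FIRST(β) \ {ε}, and if β is empty or nullable also add FOLLOW(N). Iterate to a fixed point.

In S → A * *: A is followed by '*' '*', add FIRST('*' '*') \ {ε} = { '*' }

Taking the union: FOLLOW(A) = { '*' }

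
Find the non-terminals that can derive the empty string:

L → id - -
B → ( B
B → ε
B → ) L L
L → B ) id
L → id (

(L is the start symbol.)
{ 'B' }

ε-productions: B → ε
So B is immediately nullable.
No further non-terminal can be added: every production for the remaining non-terminals contains a terminal or a non-nullable non-terminal.
Nullable = { 'B' }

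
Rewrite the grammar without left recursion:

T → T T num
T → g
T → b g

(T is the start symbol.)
T is directly left-recursive. The standard transformation for
  A → A α₁ | ... | A α_m | β₁ | ... | β_n
is
  A  → β₁ A' | ... | β_n A'
  A' → α₁ A' | ... | α_m A' | ε

T → g becomes T → g T'
T → b g becomes T → b g T'
T → T T num becomes T' → T num T'
Add T' → ε

Resulting grammar:
T → g T'
T → b g T'
T' → T num T'
T' → ε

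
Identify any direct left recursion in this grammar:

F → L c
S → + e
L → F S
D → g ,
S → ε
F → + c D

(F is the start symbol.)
F → L c: starts with L
S → + e: starts with '+'
L → F S: starts with F
D → g ,: starts with g
S → ε: starts with ε
F → + c D: starts with '+'

No direct left recursion found.

Answer: No direct left recursion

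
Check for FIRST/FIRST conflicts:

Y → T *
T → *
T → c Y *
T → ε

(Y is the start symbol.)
No FIRST/FIRST conflicts.

A FIRST/FIRST conflict occurs when two productions N → α and N → β for the same non-terminal have FIRST(α) ∩ FIRST(β) ≠ ∅ (with ε ∈ FIRST of a nullable right-hand side, so two nullable alternatives also conflict).

Productions for T:
  T → *: FIRST = { '*' }
  T → c Y *: FIRST = { 'c' }
  T → ε: FIRST = { ε }
Y has only one production, so no FIRST/FIRST conflict is possible there.

All alternatives of each non-terminal have pairwise disjoint FIRST sets.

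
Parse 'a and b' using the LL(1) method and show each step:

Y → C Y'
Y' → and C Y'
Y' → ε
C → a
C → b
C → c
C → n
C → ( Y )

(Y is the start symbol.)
LL(1) parsing maintains a stack (initially the start symbol over $) and the input. At each step: if the stack top is a terminal, match it against the current input token; if it is a non-terminal N, replace it with the RHS of M[N, lookahead] (the unique production whose predict set contains the lookahead).

Stack is shown with the top on the left.

Stack       Input      Action
-----------------------------
Y $         a and b $  output Y → C Y'
C Y' $      a and b $  output C → a
a Y' $      a and b $  match 'a'
Y' $        and b $    output Y' → and C Y'
and C Y' $  and b $    match 'and'
C Y' $      b $        output C → b
b Y' $      b $        match 'b'
Y' $        $          output Y' → ε
$           $          accept

The string is accepted.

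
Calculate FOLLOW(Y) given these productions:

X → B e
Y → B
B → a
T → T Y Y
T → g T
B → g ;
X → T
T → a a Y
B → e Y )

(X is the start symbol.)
{ $, ')', 'a', 'e', 'g' }

To compute FOLLOW(Y), find every occurrence of Y on a right-hand side N → α Y β: add FIRST(β) \ {ε}, and if β is empty or nullable also add FOLLOW(N). Iterate to a fixed point.

In T → T Y Y: Y is followed by Y, add FIRST(Y) \ {ε} = { 'a', 'e', 'g' }
In T → T Y Y: Y is at the end, add FOLLOW(T)
In T → a a Y: Y is at the end, add FOLLOW(T)
In B → e Y ): Y is followed by ')', add FIRST(')') \ {ε} = { ')' }

The FOLLOW sets referred to above (computed the same way, to a fixed point):
  FOLLOW(T) = { $, 'a', 'e', 'g' }

Taking the union: FOLLOW(Y) = { $, ')', 'a', 'e', 'g' }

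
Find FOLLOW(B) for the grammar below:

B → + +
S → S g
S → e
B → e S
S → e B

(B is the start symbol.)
To compute FOLLOW(B), find every occurrence of B on a right-hand side N → α B β: add FIRST(β) \ {ε}, and if β is empty or nullable also add FOLLOW(N). Iterate to a fixed point.

B is the start symbol, so $ ∈ FOLLOW(B).
In S → e B: B is at the end, add FOLLOW(S)

The FOLLOW sets referred to above (computed the same way, to a fixed point):
  FOLLOW(S) = { $, 'g' }

Taking the union: FOLLOW(B) = { $, 'g' }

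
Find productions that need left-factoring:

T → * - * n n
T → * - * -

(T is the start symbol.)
Yes, T has productions with common prefix '* - *'

Left-factoring is needed when two productions for the same non-terminal
share a common prefix on the right-hand side.

Productions for T:
  T → * - * n n
  T → * - * -

Found common prefix '* - *' in productions for T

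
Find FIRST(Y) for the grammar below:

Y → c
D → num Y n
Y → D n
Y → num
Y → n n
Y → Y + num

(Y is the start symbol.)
{ 'c', 'n', 'num' }

To compute FIRST(Y), examine every production with Y on the left-hand side, reading each right-hand side left to right until a non-nullable symbol is reached.

FIRST sets of the other non-terminals involved (by the same procedure, iterated to a fixed point):
  FIRST(D) = { 'num' }

From Y → c:
  - c is a terminal: add 'c' and stop
From Y → D n:
  - D is a non-terminal: add FIRST(D) \ {ε} = { 'num' }
    D is not nullable, so stop
From Y → num:
  - num is a terminal: add 'num' and stop
From Y → n n:
  - n is a terminal: add 'n' and stop
From Y → Y + num:
  - Y is the symbol being defined: contributes nothing new
    Y is not nullable, so stop

Collecting: FIRST(Y) = { 'c', 'n', 'num' }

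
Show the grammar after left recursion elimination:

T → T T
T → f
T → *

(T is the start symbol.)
T → f T'
T → * T'
T' → T T'
T' → ε

T is directly left-recursive. The standard transformation for
  A → A α₁ | ... | A α_m | β₁ | ... | β_n
is
  A  → β₁ A' | ... | β_n A'
  A' → α₁ A' | ... | α_m A' | ε

T → f becomes T → f T'
T → * becomes T → * T'
T → T T becomes T' → T T'
Add T' → ε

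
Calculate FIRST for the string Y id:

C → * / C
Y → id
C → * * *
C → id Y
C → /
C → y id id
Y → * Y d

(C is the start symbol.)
FIRST sets of the non-terminals involved (from the grammar, by fixed-point iteration):
  FIRST(Y) = { '*', 'id' }

To compute FIRST(Y id), process the symbols left to right:
Symbol Y is a non-terminal. Add FIRST(Y) \ {ε} = { '*', 'id' }
Y is not nullable (ε ∉ FIRST(Y)), so stop here.
FIRST(Y id) = { '*', 'id' }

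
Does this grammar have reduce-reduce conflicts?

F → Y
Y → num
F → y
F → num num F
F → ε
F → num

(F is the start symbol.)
A reduce-reduce conflict occurs when an LR(0) state has two complete items [A → α .] and [B → β .] — both call for a reduction, and with no lookahead the parser cannot choose between them.

Augment with F' → F and build the canonical LR(0) collection (I0 = CLOSURE({[F' → . F]}), then GOTO on every symbol after a dot until no new states appear). It has 7 states:
  I0: { [F → . Y], [F → . num num F], [F → . num], [F → . y], [F → .], [F' → . F], [Y → . num] }  — shift, reduce
  I1: { [F' → F .] }  — accept
  I2: { [F → Y .] }  — reduce
  I3: { [F → num . num F], [F → num .], [Y → num .] }  — shift, 2 reduces
  I4: { [F → y .] }  — reduce
  I5: { [F → . Y], [F → . num num F], [F → . num], [F → . y], [F → .], [F → num num . F], [Y → . num] }  — shift, reduce
  I6: { [F → num num F .] }  — reduce

I3 contains complete items [F → num .], [Y → num .] — reduce-reduce conflict.

Answer: Yes — I3: [F → num .] vs [Y → num .]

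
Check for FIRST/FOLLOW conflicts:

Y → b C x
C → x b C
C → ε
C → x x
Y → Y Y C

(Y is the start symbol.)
Yes. C → x b C with FOLLOW(C) on { 'x' }; C → x x with FOLLOW(C) on { 'x' }

Nullable non-terminals: C.

C: nullable alternative(s) C → ε; FOLLOW(C) = { $, 'b', 'x' }
  C → x b C: FIRST \ {ε} = { 'x' } — overlaps FOLLOW(C) on { 'x' }: CONFLICT
  C → ε: FIRST \ {ε} = { } — this is the only nullable alternative, skip
  C → x x: FIRST \ {ε} = { 'x' } — overlaps FOLLOW(C) on { 'x' }: CONFLICT

Y has no nullable alternative, so no FIRST/FOLLOW check is needed there.

So the grammar has 2 FIRST/FOLLOW conflicts (marked CONFLICT above).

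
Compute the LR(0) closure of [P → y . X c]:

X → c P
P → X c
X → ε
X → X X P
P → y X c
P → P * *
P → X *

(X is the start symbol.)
To compute CLOSURE, for each item [A → α.Bβ] where B is a non-terminal, add [B → .γ] for all productions B → γ; repeat for the newly added items until nothing changes.

Start with: [P → y . X c]
  [P → y . X c] has the dot before X: add [X → . c P], [X → .], [X → . X X P]
No further items can be added.

CLOSURE = { [P → y . X c], [X → . X X P], [X → . c P], [X → .] }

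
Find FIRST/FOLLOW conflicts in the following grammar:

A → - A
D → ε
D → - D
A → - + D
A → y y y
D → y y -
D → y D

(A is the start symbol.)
A FIRST/FOLLOW conflict occurs when a non-terminal N has a nullable alternative N → β (β ⇒* ε) and another alternative N → α with FIRST(α) ∩ FOLLOW(N) ≠ ∅: on such a lookahead the parser cannot decide between expanding α and letting N vanish via β.

Nullable non-terminals: D.

D: nullable alternative(s) D → ε; FOLLOW(D) = { $ }
  D → ε: FIRST \ {ε} = { } — this is the only nullable alternative, skip
  D → - D: FIRST \ {ε} = { '-' } — disjoint from FOLLOW(D)
  D → y y -: FIRST \ {ε} = { 'y' } — disjoint from FOLLOW(D)
  D → y D: FIRST \ {ε} = { 'y' } — disjoint from FOLLOW(D)

A has no nullable alternative, so no FIRST/FOLLOW check is needed there.

No FIRST/FOLLOW conflicts found.

Answer: No FIRST/FOLLOW conflicts.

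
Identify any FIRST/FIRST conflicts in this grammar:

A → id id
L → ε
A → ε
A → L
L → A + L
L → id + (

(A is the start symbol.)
A FIRST/FIRST conflict occurs when two productions N → α and N → β for the same non-terminal have FIRST(α) ∩ FIRST(β) ≠ ∅ (with ε ∈ FIRST of a nullable right-hand side, so two nullable alternatives also conflict).

FIRST sets of the non-terminals at (or reachable through a nullable prefix from) the front of some alternative:
  FIRST(L) = { '+', 'id', ε }
  FIRST(A) = { '+', 'id', ε }

Productions for A:
  A → id id: FIRST = { 'id' }
  A → ε: FIRST = { ε }
  A → L: FIRST = { '+', 'id', ε }
Productions for L:
  L → ε: FIRST = { ε }
  L → A + L: FIRST = { '+', 'id' }
  L → id + (: FIRST = { 'id' }

Conflict for A: A → id id and A → L
  Overlap: { 'id' }
Conflict for A: A → ε and A → L
  Overlap: { ε }
Conflict for L: L → A + L and L → id + (
  Overlap: { 'id' }

Answer: Yes. A → id id / A → L on { 'id' }; A → ε / A → L on { ε }; L → A '+' L / L → id '+' '(' on { 'id' }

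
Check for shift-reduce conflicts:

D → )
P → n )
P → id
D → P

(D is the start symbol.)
No shift-reduce conflicts

Augment with D' → D and build the canonical LR(0) collection (I0 = CLOSURE({[D' → . D]}), then GOTO on every symbol after a dot until no new states appear). It has 7 states:
  I0: { [D → . )], [D → . P], [D' → . D], [P → . id], [P → . n )] }  — shift
  I1: { [D → ) .] }  — reduce
  I2: { [D' → D .] }  — accept
  I3: { [D → P .] }  — reduce
  I4: { [P → id .] }  — reduce
  I5: { [P → n . )] }  — shift
  I6: { [P → n ) .] }  — reduce

No state contains both a complete item and a shift item.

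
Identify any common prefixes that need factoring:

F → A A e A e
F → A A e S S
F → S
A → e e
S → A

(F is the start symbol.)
Yes, F has productions with common prefix 'A A e'

Left-factoring is needed when two productions for the same non-terminal
share a common prefix on the right-hand side.

Productions for F:
  F → A A e A e
  F → A A e S S
  F → S

Found common prefix 'A A e' in productions for F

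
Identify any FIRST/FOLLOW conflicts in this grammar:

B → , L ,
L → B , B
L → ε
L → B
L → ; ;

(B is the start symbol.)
A FIRST/FOLLOW conflict occurs when a non-terminal N has a nullable alternative N → β (β ⇒* ε) and another alternative N → α with FIRST(α) ∩ FOLLOW(N) ≠ ∅: on such a lookahead the parser cannot decide between expanding α and letting N vanish via β.

Nullable non-terminals: L.
FIRST sets used below: FIRST(B) = { ',' }

L: nullable alternative(s) L → ε; FOLLOW(L) = { ',' }
  L → B , B: FIRST \ {ε} = { ',' } — overlaps FOLLOW(L) on { ',' }: CONFLICT
  L → ε: FIRST \ {ε} = { } — this is the only nullable alternative, skip
  L → B: FIRST \ {ε} = { ',' } — overlaps FOLLOW(L) on { ',' }: CONFLICT
  L → ; ;: FIRST \ {ε} = { ';' } — disjoint from FOLLOW(L)

B has no nullable alternative, so no FIRST/FOLLOW check is needed there.

So the grammar has 2 FIRST/FOLLOW conflicts (marked CONFLICT above).

Answer: Yes. L → B ',' B with FOLLOW(L) on { ',' }; L → B with FOLLOW(L) on { ',' }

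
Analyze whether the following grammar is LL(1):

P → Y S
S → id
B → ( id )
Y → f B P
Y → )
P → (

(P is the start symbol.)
A grammar is LL(1) if for each non-terminal N with multiple productions, the predict sets of those productions are pairwise disjoint, where PREDICT(N → α) = (FIRST(α) \ {ε}) ∪ (FOLLOW(N) if α ⇒* ε).

Relevant sets:
  FIRST(Y) = { ')', 'f' }

For P:
  PREDICT(P → Y S) = { ')', 'f' }
  PREDICT(P → '(') = { '(' }
For Y:
  PREDICT(Y → f B P) = { 'f' }
  PREDICT(Y → ')') = { ')' }
S, B have a single production, so nothing to check there.

All predict sets are disjoint. The grammar IS LL(1).

Answer: Yes, the grammar is LL(1).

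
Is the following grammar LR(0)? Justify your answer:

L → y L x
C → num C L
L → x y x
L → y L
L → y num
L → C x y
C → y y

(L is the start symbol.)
A grammar is LR(0) if no state in the canonical LR(0) collection has:
  - both a shift item (dot before a terminal) and a complete item (shift-reduce conflict), or
  - two or more complete items (reduce-reduce conflict; the accept item [L' → L .] counts as a complete item here).

Augment with L' → L and build the canonical LR(0) collection (I0 = CLOSURE({[L' → . L]}), then GOTO on every symbol after a dot until no new states appear). It has 18 states:
  I0: { [C → . num C L], [C → . y y], [L → . C x y], [L → . x y x], [L → . y L x], [L → . y L], [L → . y num], [L' → . L] }  — shift
  I1: { [L → C . x y] }  — shift
  I2: { [L' → L .] }  — accept
  I3: { [C → . num C L], [C → . y y], [C → num . C L] }  — shift
  I4: { [L → x . y x] }  — shift
  I5: { [C → . num C L], [C → . y y], [C → y . y], [L → . C x y], [L → . x y x], [L → . y L x], [L → . y L], [L → . y num], [L → y . L x], [L → y . L], [L → y . num] }  — shift
  I6: { [L → y L . x], [L → y L .] }  — shift, reduce
  I7: { [C → . num C L], [C → . y y], [C → num . C L], [L → y num .] }  — shift, reduce
  I8: { [C → . num C L], [C → . y y], [C → y . y], [C → y y .], [L → . C x y], [L → . x y x], [L → . y L x], [L → . y L], [L → . y num], [L → y . L x], [L → y . L], [L → y . num] }  — shift, reduce
  I9: { [C → . num C L], [C → . y y], [C → num C . L], [L → . C x y], [L → . x y x], [L → . y L x], [L → . y L], [L → . y num] }  — shift
  I10: { [C → y . y] }  — shift
  I11: { [C → y y .] }  — reduce
  I12: { [C → num C L .] }  — reduce
  I13: { [L → y L x .] }  — reduce
  I14: { [L → x y . x] }  — shift
  I15: { [L → x y x .] }  — reduce
  I16: { [L → C x . y] }  — shift
  I17: { [L → C x y .] }  — reduce

Conflict in state I6:
  Shift-reduce conflict between [L → y L .] and [L → y L . x]
So the grammar is NOT LR(0).

Answer: No. Shift-reduce conflict between [L → y L .] and [L → y L . x]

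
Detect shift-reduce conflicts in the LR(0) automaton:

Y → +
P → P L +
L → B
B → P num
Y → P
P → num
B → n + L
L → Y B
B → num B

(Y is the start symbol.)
A shift-reduce conflict occurs when an LR(0) state has both:
  - a complete (reduce) item [A → α .] (dot at the end), and
  - a shift item [B → β . c γ] (dot before a terminal).

Augment with Y' → Y and build the canonical LR(0) collection (I0 = CLOSURE({[Y' → . Y]}), then GOTO on every symbol after a dot until no new states appear). It has 18 states:
  I0: { [P → . P L +], [P → . num], [Y → . +], [Y → . P], [Y' → . Y] }  — shift
  I1: { [Y → + .] }  — reduce
  I2: { [B → . P num], [B → . n + L], [B → . num B], [L → . B], [L → . Y B], [P → . P L +], [P → . num], [P → P . L +], [Y → . +], [Y → . P], [Y → P .] }  — shift, reduce
  I3: { [Y' → Y .] }  — accept
  I4: { [P → num .] }  — reduce
  I5: { [L → B .] }  — reduce
  I6: { [P → P L . +] }  — shift
  I7: { [B → . P num], [B → . n + L], [B → . num B], [B → P . num], [L → . B], [L → . Y B], [P → . P L +], [P → . num], [P → P . L +], [Y → . +], [Y → . P], [Y → P .] }  — shift, reduce
  I8: { [B → . P num], [B → . n + L], [B → . num B], [L → Y . B], [P → . P L +], [P → . num] }  — shift
  I9: { [B → n . + L] }  — shift
  I10: { [B → . P num], [B → . n + L], [B → . num B], [B → num . B], [P → . P L +], [P → . num], [P → num .] }  — shift, reduce
  I11: { [B → num B .] }  — reduce
  I12: { [B → . P num], [B → . n + L], [B → . num B], [B → P . num], [L → . B], [L → . Y B], [P → . P L +], [P → . num], [P → P . L +], [Y → . +], [Y → . P] }  — shift
  I13: { [B → . P num], [B → . n + L], [B → . num B], [B → P num .], [B → num . B], [P → . P L +], [P → . num], [P → num .] }  — shift, 2 reduces
  I14: { [B → . P num], [B → . n + L], [B → . num B], [B → n + . L], [L → . B], [L → . Y B], [P → . P L +], [P → . num], [Y → . +], [Y → . P] }  — shift
  I15: { [B → n + L .] }  — reduce
  I16: { [L → Y B .] }  — reduce
  I17: { [P → P L + .] }  — reduce

I2 contains reduce item [Y → P .] and shift items [B → . n + L], [B → . num B], [P → . num], [Y → . +] — shift-reduce conflict.
I7 contains reduce item [Y → P .] and shift items [B → P . num], [B → . n + L], [B → . num B], [P → . num], [Y → . +] — shift-reduce conflict.
I10 contains reduce item [P → num .] and shift items [B → . n + L], [B → . num B], [P → . num] — shift-reduce conflict.
I13 contains reduce items [B → P num .], [P → num .] and shift items [B → . n + L], [B → . num B], [P → . num] — shift-reduce conflict.

Answer: Yes — I2: [Y → P .] vs [B → . n + L]; I7: [Y → P .] vs [B → P . num]; I10: [P → num .] vs [B → . n + L]; I13: [B → P num .] vs [B → . n + L]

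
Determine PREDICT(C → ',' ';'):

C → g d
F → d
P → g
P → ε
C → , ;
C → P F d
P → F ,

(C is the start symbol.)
{ ',' }

PREDICT(C → ',' ';') = (FIRST(RHS) \ {ε}) ∪ (FOLLOW(C) if ε ∈ FIRST(RHS), i.e. RHS ⇒* ε)
FIRST(',' ';') = { ',' }
ε ∉ FIRST(',' ';'), so FOLLOW(C) is not added.
PREDICT(C → ',' ';') = { ',' }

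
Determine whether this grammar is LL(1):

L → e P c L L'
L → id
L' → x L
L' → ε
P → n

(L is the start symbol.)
No. Predict set conflict for L': { 'x' }

A grammar is LL(1) if for each non-terminal N with multiple productions, the predict sets of those productions are pairwise disjoint, where PREDICT(N → α) = (FIRST(α) \ {ε}) ∪ (FOLLOW(N) if α ⇒* ε).

Relevant sets:
  FOLLOW(L') = { $, 'x' }

For L:
  PREDICT(L → e P c L L') = { 'e' }
  PREDICT(L → id) = { 'id' }
For L':
  PREDICT(L' → x L) = { 'x' }
  PREDICT(L' → ε) = { $, 'x' }
P has a single production, so nothing to check there.

Conflict found: Predict set conflict for L': { 'x' }
The grammar is NOT LL(1).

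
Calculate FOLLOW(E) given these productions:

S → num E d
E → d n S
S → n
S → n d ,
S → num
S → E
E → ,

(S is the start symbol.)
In S → num E d: E is followed by d, add FIRST(d) \ {ε} = { 'd' }
In S → E: E is at the end, add FOLLOW(S)

The FOLLOW sets referred to above (computed the same way, to a fixed point):
  FOLLOW(S) = { $, 'd' }

Taking the union: FOLLOW(E) = { $, 'd' }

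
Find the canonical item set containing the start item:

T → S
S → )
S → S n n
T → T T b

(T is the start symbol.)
{ [S → . )], [S → . S n n], [T → . S], [T → . T T b], [T' → . T] }

First, augment the grammar with T' → T
I₀ = CLOSURE({ [T' → . T] }):
  [T' → . T] has the dot before T: add [T → . S], [T → . T T b]
  [T → . S] has the dot before S: add [S → . )], [S → . S n n]
No further items can be added.

I₀ = { [S → . )], [S → . S n n], [T → . S], [T → . T T b], [T' → . T] }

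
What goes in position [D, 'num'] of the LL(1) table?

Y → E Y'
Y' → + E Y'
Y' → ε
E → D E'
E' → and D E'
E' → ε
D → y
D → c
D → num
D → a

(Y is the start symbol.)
To find M[D, 'num'], we find productions for D where 'num' is in the predict set (PREDICT(N → α) = (FIRST(α) \ {ε}) ∪ (FOLLOW(N) if α ⇒* ε)).

D → y: PREDICT = { 'y' }
D → c: PREDICT = { 'c' }
D → num: PREDICT = { 'num' }
  'num' is in predict set, so this production goes in M[D, 'num']
D → a: PREDICT = { 'a' }

M[D, 'num'] = D → num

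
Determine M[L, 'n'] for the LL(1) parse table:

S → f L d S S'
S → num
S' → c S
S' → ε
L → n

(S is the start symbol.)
L → n

To find M[L, 'n'], we find productions for L where 'n' is in the predict set (PREDICT(N → α) = (FIRST(α) \ {ε}) ∪ (FOLLOW(N) if α ⇒* ε)).

L → n: PREDICT = { 'n' }
  'n' is in predict set, so this production goes in M[L, 'n']

M[L, 'n'] = L → n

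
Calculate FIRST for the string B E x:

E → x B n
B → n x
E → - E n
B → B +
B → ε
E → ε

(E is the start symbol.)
FIRST sets of the non-terminals involved (from the grammar, by fixed-point iteration):
  FIRST(B) = { '+', 'n', ε }
  FIRST(E) = { '-', 'x', ε }

To compute FIRST(B E x), process the symbols left to right:
Symbol B is a non-terminal. Add FIRST(B) \ {ε} = { '+', 'n' }
B is nullable (ε ∈ FIRST(B)), continue to the next symbol.
Symbol E is a non-terminal. Add FIRST(E) \ {ε} = { '-', 'x' }
E is nullable (ε ∈ FIRST(E)), continue to the next symbol.
Symbol x is a terminal. Add 'x' and stop.
FIRST(B E x) = { '+', '-', 'n', 'x' }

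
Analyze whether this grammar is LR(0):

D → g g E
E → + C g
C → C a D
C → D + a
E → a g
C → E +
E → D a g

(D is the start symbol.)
Augment with D' → D and build the canonical LR(0) collection (I0 = CLOSURE({[D' → . D]}), then GOTO on every symbol after a dot until no new states appear). It has 20 states:
  I0: { [D → . g g E], [D' → . D] }  — shift
  I1: { [D' → D .] }  — accept
  I2: { [D → g . g E] }  — shift
  I3: { [D → . g g E], [D → g g . E], [E → . + C g], [E → . D a g], [E → . a g] }  — shift
  I4: { [C → . C a D], [C → . D + a], [C → . E +], [D → . g g E], [E → + . C g], [E → . + C g], [E → . D a g], [E → . a g] }  — shift
  I5: { [E → D . a g] }  — shift
  I6: { [D → g g E .] }  — reduce
  I7: { [E → a . g] }  — shift
  I8: { [E → a g .] }  — reduce
  I9: { [E → D a . g] }  — shift
  I10: { [E → D a g .] }  — reduce
  I11: { [C → C . a D], [E → + C . g] }  — shift
  I12: { [C → D . + a], [E → D . a g] }  — shift
  I13: { [C → E . +] }  — shift
  I14: { [C → E + .] }  — reduce
  I15: { [C → D + . a] }  — shift
  I16: { [C → D + a .] }  — reduce
  I17: { [C → C a . D], [D → . g g E] }  — shift
  I18: { [E → + C g .] }  — reduce
  I19: { [C → C a D .] }  — reduce

Every state is either a pure shift/goto state or contains exactly one complete item and nothing to shift — no conflicts. The grammar is LR(0).

Answer: Yes, the grammar is LR(0)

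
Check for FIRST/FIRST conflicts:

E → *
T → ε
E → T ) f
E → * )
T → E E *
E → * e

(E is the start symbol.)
Yes. E → '*' / E → T ')' f on { '*' }; E → '*' / E → '*' ')' on { '*' }; E → '*' / E → '*' e on { '*' }; E → T ')' f / E → '*' ')' on { '*' }; E → T ')' f / E → '*' e on { '*' }; E → '*' ')' / E → '*' e on { '*' }

A FIRST/FIRST conflict occurs when two productions N → α and N → β for the same non-terminal have FIRST(α) ∩ FIRST(β) ≠ ∅ (with ε ∈ FIRST of a nullable right-hand side, so two nullable alternatives also conflict).

FIRST sets of the non-terminals at (or reachable through a nullable prefix from) the front of some alternative:
  FIRST(T) = { ')', '*', ε }
  FIRST(E) = { ')', '*' }

Productions for E:
  E → *: FIRST = { '*' }
  E → T ) f: FIRST = { ')', '*' }
  E → * ): FIRST = { '*' }
  E → * e: FIRST = { '*' }
Productions for T:
  T → ε: FIRST = { ε }
  T → E E *: FIRST = { ')', '*' }

Conflict for E: E → * and E → T ) f
  Overlap: { '*' }
Conflict for E: E → * and E → * )
  Overlap: { '*' }
Conflict for E: E → * and E → * e
  Overlap: { '*' }
Conflict for E: E → T ) f and E → * )
  Overlap: { '*' }
Conflict for E: E → T ) f and E → * e
  Overlap: { '*' }
Conflict for E: E → * ) and E → * e
  Overlap: { '*' }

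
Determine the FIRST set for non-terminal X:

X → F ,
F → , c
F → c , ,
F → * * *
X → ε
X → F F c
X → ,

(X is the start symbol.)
To compute FIRST(X), examine every production with X on the left-hand side, reading each right-hand side left to right until a non-nullable symbol is reached.

FIRST sets of the other non-terminals involved (by the same procedure, iterated to a fixed point):
  FIRST(F) = { '*', ',', 'c' }

From X → F ,:
  - F is a non-terminal: add FIRST(F) \ {ε} = { '*', ',', 'c' }
    F is not nullable, so stop
From X → ε:
  - ε-production, so ε ∈ FIRST(X)
From X → F F c:
  - F is a non-terminal: add FIRST(F) \ {ε} = { '*', ',', 'c' }
    F is not nullable, so stop
From X → ,:
  - ',' is a terminal: add ',' and stop

Collecting: FIRST(X) = { '*', ',', 'c', ε }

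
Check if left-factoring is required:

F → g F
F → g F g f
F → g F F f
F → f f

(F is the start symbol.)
Left-factoring is needed when two productions for the same non-terminal
share a common prefix on the right-hand side.

Productions for F:
  F → g F
  F → g F g f
  F → g F F f
  F → f f

Found common prefix 'g F' in productions for F

Answer: Yes, F has productions with common prefix 'g F'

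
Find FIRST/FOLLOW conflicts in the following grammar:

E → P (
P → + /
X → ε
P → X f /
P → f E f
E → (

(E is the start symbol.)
No FIRST/FOLLOW conflicts.

A FIRST/FOLLOW conflict occurs when a non-terminal N has a nullable alternative N → β (β ⇒* ε) and another alternative N → α with FIRST(α) ∩ FOLLOW(N) ≠ ∅: on such a lookahead the parser cannot decide between expanding α and letting N vanish via β.

Nullable non-terminals: X.
X has a nullable alternative but only one production, so nothing to check.

E, P have no nullable alternative, so no FIRST/FOLLOW check is needed there.

No FIRST/FOLLOW conflicts found.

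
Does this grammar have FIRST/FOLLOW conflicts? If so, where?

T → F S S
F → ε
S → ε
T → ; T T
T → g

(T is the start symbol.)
Yes. T → ';' T T with FOLLOW(T) on { ';' }; T → g with FOLLOW(T) on { 'g' }

A FIRST/FOLLOW conflict occurs when a non-terminal N has a nullable alternative N → β (β ⇒* ε) and another alternative N → α with FIRST(α) ∩ FOLLOW(N) ≠ ∅: on such a lookahead the parser cannot decide between expanding α and letting N vanish via β.

Nullable non-terminals: F, S, T.
FIRST sets used below: FIRST(F) = { ε }, FIRST(S) = { ε }
F has a nullable alternative but only one production, so nothing to check.
S has a nullable alternative but only one production, so nothing to check.

T: nullable alternative(s) T → F S S; FOLLOW(T) = { $, ';', 'g' }
  T → F S S: FIRST \ {ε} = { } — this is the only nullable alternative, skip
  T → ; T T: FIRST \ {ε} = { ';' } — overlaps FOLLOW(T) on { ';' }: CONFLICT
  T → g: FIRST \ {ε} = { 'g' } — overlaps FOLLOW(T) on { 'g' }: CONFLICT

So the grammar has 2 FIRST/FOLLOW conflicts (marked CONFLICT above).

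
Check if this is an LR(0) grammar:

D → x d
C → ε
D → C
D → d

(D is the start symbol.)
No. Shift-reduce conflict between [C → .] and [D → . d]

A grammar is LR(0) if no state in the canonical LR(0) collection has:
  - both a shift item (dot before a terminal) and a complete item (shift-reduce conflict), or
  - two or more complete items (reduce-reduce conflict; the accept item [D' → D .] counts as a complete item here).

Augment with D' → D and build the canonical LR(0) collection (I0 = CLOSURE({[D' → . D]}), then GOTO on every symbol after a dot until no new states appear). It has 6 states:
  I0: { [C → .], [D → . C], [D → . d], [D → . x d], [D' → . D] }  — shift, reduce
  I1: { [D → C .] }  — reduce
  I2: { [D' → D .] }  — accept
  I3: { [D → d .] }  — reduce
  I4: { [D → x . d] }  — shift
  I5: { [D → x d .] }  — reduce

Conflict in state I0:
  Shift-reduce conflict between [C → .] and [D → . d]
So the grammar is NOT LR(0).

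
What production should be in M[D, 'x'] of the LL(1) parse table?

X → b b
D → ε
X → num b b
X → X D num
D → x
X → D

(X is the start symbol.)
D → ε, D → x

To find M[D, 'x'], we find productions for D where 'x' is in the predict set (PREDICT(N → α) = (FIRST(α) \ {ε}) ∪ (FOLLOW(N) if α ⇒* ε)).

Relevant sets:
  FOLLOW(D) = { $, 'num', 'x' }

D → ε: PREDICT = { $, 'num', 'x' }
  'x' is in predict set, so this production goes in M[D, 'x']
D → x: PREDICT = { 'x' }
  'x' is in predict set, so this production goes in M[D, 'x']

M[D, 'x'] = D → ε, D → x  (a multiply-defined cell — the grammar is not LL(1))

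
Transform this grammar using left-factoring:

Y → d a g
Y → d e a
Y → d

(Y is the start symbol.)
Y → d Y'
Y' → a g
Y' → e a
Y' → ε

Left-factoring transforms A → αβ₁ | αβ₂ into A → αA' and A' → β₁ | β₂
(α is the longest common prefix among the alternatives). Repeat until
no nonterminal has two alternatives with a common prefix.

Round 1: Y has alternatives sharing prefix 'd'. Introduce Y': Y → d Y'
  Add: Y' → a g
  Add: Y' → e a
  Add: Y' → ε

No remaining common prefixes — done.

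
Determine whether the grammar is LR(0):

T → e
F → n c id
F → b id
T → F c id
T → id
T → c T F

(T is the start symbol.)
Yes, the grammar is LR(0)

A grammar is LR(0) if no state in the canonical LR(0) collection has:
  - both a shift item (dot before a terminal) and a complete item (shift-reduce conflict), or
  - two or more complete items (reduce-reduce conflict; the accept item [T' → T .] counts as a complete item here).

Augment with T' → T and build the canonical LR(0) collection (I0 = CLOSURE({[T' → . T]}), then GOTO on every symbol after a dot until no new states appear). It has 15 states:
  I0: { [F → . b id], [F → . n c id], [T → . F c id], [T → . c T F], [T → . e], [T → . id], [T' → . T] }  — shift
  I1: { [T → F . c id] }  — shift
  I2: { [T' → T .] }  — accept
  I3: { [F → b . id] }  — shift
  I4: { [F → . b id], [F → . n c id], [T → . F c id], [T → . c T F], [T → . e], [T → . id], [T → c . T F] }  — shift
  I5: { [T → e .] }  — reduce
  I6: { [T → id .] }  — reduce
  I7: { [F → n . c id] }  — shift
  I8: { [F → n c . id] }  — shift
  I9: { [F → n c id .] }  — reduce
  I10: { [F → . b id], [F → . n c id], [T → c T . F] }  — shift
  I11: { [T → c T F .] }  — reduce
  I12: { [F → b id .] }  — reduce
  I13: { [T → F c . id] }  — shift
  I14: { [T → F c id .] }  — reduce

Every state is either a pure shift/goto state or contains exactly one complete item and nothing to shift — no conflicts. The grammar is LR(0).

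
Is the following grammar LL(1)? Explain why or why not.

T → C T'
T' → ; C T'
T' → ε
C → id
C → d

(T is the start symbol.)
Yes, the grammar is LL(1).

Relevant sets:
  FOLLOW(T') = { $ }

For T':
  PREDICT(T' → ';' C T') = { ';' }
  PREDICT(T' → ε) = { $ }
For C:
  PREDICT(C → id) = { 'id' }
  PREDICT(C → d) = { 'd' }
T has a single production, so nothing to check there.

All predict sets are disjoint. The grammar IS LL(1).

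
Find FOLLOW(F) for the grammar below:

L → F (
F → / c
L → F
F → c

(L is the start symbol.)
To compute FOLLOW(F), find every occurrence of F on a right-hand side N → α F β: add FIRST(β) \ {ε}, and if β is empty or nullable also add FOLLOW(N). Iterate to a fixed point.

In L → F (: F is followed by '(', add FIRST('(') \ {ε} = { '(' }
In L → F: F is at the end, add FOLLOW(L)

The FOLLOW sets referred to above (computed the same way, to a fixed point):
  FOLLOW(L) = { $ }

Taking the union: FOLLOW(F) = { $, '(' }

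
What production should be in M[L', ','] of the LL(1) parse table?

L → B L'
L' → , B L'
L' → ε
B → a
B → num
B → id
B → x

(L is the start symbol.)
L' → , B L'

To find M[L', ','], we find productions for L' where ',' is in the predict set (PREDICT(N → α) = (FIRST(α) \ {ε}) ∪ (FOLLOW(N) if α ⇒* ε)).

Relevant sets:
  FOLLOW(L') = { $ }

L' → , B L': PREDICT = { ',' }
  ',' is in predict set, so this production goes in M[L', ',']
L' → ε: PREDICT = { $ }

M[L', ','] = L' → , B L'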